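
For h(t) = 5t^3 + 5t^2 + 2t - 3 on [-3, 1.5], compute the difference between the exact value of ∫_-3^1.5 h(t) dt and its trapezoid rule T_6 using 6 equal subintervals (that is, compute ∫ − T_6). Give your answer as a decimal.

2.63671875

Exact integral: ∫_-3^1.5 h(t) dt = -64.546875.
T_6 = -67.18359375.
Error = -64.546875 − (-67.18359375) = 2.63671875.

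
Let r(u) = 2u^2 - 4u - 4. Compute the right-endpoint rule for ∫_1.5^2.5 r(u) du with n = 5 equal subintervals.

-3.42

Δu = (2.5 − 1.5)/5 = 0.2.
Right endpoints: 1.7, 1.9, 2.1, 2.3, 2.5.
r(1.7) = -5.02, r(1.9) = -4.38, r(2.1) = -3.58, r(2.3) = -2.62, r(2.5) = -1.5.
Sum = Δu · [r(1.7) + r(1.9) + r(2.1) + r(2.3) + r(2.5)].
Sum = -3.42.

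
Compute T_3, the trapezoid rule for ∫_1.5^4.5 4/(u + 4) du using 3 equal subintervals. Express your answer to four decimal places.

Δu = (4.5 − 1.5)/3 = 1.
f(1.5) = 8/11, f(2.5) = 8/13, f(3.5) = 8/15, f(4.5) = 8/17.
T_3 = (Δu/2)·[f(u_0) + 2f(u_1) + 2f(u_2) + f(u_3)].
Sum ≈ 1.7476.

1.7476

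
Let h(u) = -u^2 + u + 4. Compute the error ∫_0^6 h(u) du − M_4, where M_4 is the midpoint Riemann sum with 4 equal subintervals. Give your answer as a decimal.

-1.125

Exact integral: ∫_0^6 h(u) du = -30.
M_4 = -28.875.
Error = -30 − (-28.875) = -1.125.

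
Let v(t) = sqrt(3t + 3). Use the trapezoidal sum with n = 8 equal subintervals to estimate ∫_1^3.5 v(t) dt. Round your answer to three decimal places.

Δt = (3.5 − 1)/8 = 0.3125.
v(1) ≈ 2.449, v(1.3125) ≈ 2.634, v(1.625) ≈ 2.806, v(1.9375) ≈ 2.969, v(2.25) ≈ 3.122, v(2.5625) ≈ 3.269, v(2.875) ≈ 3.410, v(3.1875) ≈ 3.544, v(3.5) ≈ 3.674.
T_8 = (Δt/2)·[v(t_0) + 2v(t_1) + ... + 2v(t_{7}) + v(t_8)].
Sum ≈ 7.755.

7.755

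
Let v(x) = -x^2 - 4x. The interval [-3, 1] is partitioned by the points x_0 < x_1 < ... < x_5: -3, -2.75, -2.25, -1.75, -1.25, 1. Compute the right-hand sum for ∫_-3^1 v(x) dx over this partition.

Subinterval widths: 0.25, 0.5, 0.5, 0.5, 2.25.
Right endpoints: -2.75, -2.25, -1.75, -1.25, 1.
v(-2.75) = 3.4375, v(-2.25) = 3.9375, v(-1.75) = 3.9375, v(-1.25) = 3.4375, v(1) = -5.
Sum = Σ Δx_i · v(x_i).
Sum = -4.734375.

-4.734375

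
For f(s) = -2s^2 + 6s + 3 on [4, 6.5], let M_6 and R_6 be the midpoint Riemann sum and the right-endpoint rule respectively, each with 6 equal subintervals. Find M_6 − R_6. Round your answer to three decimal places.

8.030

M_6 ≈ -54.09433.
R_6 ≈ -62.12384.
M_6 − R_6 ≈ 8.030.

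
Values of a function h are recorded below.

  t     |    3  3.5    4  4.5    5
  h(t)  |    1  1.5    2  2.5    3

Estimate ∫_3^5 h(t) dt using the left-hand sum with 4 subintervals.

3.5

Δt = 0.5.
Sum = 0.5·[1 + 1.5 + 2 + 2.5] = 3.5.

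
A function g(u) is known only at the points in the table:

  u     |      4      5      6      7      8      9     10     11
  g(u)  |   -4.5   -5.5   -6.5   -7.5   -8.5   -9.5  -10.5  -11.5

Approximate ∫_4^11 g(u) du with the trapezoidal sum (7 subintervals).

-56

Δu = 1.
T_7 = (1/2)·[(-4.5) + 2·(-5.5) + 2·(-6.5) + 2·(-7.5) + 2·(-8.5) + 2·(-9.5) + 2·(-10.5) + (-11.5)] = -56.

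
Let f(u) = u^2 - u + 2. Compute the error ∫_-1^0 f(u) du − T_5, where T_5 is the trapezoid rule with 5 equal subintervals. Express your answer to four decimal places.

-0.0067

Exact integral: ∫_-1^0 f(u) du ≈ 2.833333.
T_5 = 2.84.
Error ≈ 2.833333 − 2.84 ≈ -0.0067.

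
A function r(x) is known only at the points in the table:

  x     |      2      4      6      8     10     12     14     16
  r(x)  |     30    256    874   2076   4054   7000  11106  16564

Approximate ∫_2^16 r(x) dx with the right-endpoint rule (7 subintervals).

83860

Δx = 2.
Sum = 2·[256 + 874 + 2076 + 4054 + 7000 + 11106 + 16564] = 83860.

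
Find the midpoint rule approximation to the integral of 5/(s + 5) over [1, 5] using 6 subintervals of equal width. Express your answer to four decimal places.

Δs = (5 − 1)/6 = 2/3.
Midpoints: 4/3, 2, 8/3, 10/3, 4, 14/3.
f(4/3) = 15/19, f(2) = 5/7, f(8/3) = 15/23, f(10/3) = 0.6, f(4) = 5/9, f(14/3) = 15/29.
Sum = Δs · [f(4/3) + f(2) + f(8/3) + ...].
Sum ≈ 2.5525.

2.5525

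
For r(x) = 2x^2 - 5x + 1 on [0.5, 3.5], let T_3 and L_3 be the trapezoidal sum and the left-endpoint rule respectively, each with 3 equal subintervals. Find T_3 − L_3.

T_3 = 2.5.
L_3 = -2.
T_3 − L_3 = 4.5.

4.5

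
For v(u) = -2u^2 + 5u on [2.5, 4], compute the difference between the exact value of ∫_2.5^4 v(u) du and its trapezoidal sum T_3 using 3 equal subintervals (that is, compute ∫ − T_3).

Exact integral: ∫_2.5^4 v(u) du = -7.875.
T_3 = -8.
Error = -7.875 − (-8) = 0.125.

0.125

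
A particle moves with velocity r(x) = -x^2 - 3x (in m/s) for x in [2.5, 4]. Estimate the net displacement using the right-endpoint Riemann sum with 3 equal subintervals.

-34.375

Δx = (4 − 2.5)/3 = 0.5.
Right endpoints: 3, 3.5, 4.
r(3) = -18, r(3.5) = -22.75, r(4) = -28.
Sum = Δx · [r(3) + r(3.5) + r(4)].
Sum = -34.375.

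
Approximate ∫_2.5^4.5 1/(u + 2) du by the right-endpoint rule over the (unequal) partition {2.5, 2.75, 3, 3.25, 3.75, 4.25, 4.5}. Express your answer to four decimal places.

Subinterval widths: 0.25, 0.25, 0.25, 0.5, 0.5, 0.25.
Right endpoints: 2.75, 3, 3.25, 3.75, 4.25, 4.5.
f(2.75) = 4/19, f(3) = 0.2, f(3.25) = 4/21, f(3.75) = 4/23, f(4.25) = 0.16, f(4.5) = 2/13.
Sum = Σ Δu_i · f(u_i).
Sum ≈ 0.3557.

0.3557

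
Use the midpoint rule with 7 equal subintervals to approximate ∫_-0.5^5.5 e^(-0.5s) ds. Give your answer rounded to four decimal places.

2.4216

Δs = (5.5 − (-0.5))/7 = 6/7.
Midpoints: -1/14, 11/14, 23/14, 2.5, 47/14, 59/14, 71/14.
f(-1/14) ≈ 1.0364, f(11/14) ≈ 0.6751, f(23/14) ≈ 0.4398, f(2.5) ≈ 0.2865, f(47/14) ≈ 0.1866, f(59/14) ≈ 0.1216, f(71/14) ≈ 0.0792.
Sum = Δs · [f(-1/14) + f(11/14) + f(23/14) + ...].
Sum ≈ 2.4216.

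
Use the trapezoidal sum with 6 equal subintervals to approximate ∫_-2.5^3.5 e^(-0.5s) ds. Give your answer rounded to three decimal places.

Δs = (3.5 − (-2.5))/6 = 1.
f(-2.5) ≈ 3.490, f(-1.5) ≈ 2.117, f(-0.5) ≈ 1.284, f(0.5) ≈ 0.779, f(1.5) ≈ 0.472, f(2.5) ≈ 0.287, f(3.5) ≈ 0.174.
T_6 = (Δs/2)·[f(s_0) + 2f(s_1) + ... + 2f(s_{5}) + f(s_6)].
Sum ≈ 6.771.

6.771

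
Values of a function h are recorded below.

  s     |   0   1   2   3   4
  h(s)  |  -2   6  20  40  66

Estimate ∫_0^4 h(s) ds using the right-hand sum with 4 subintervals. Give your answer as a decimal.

Δs = 1.
Sum = 1·[6 + 20 + 40 + 66] = 132.

132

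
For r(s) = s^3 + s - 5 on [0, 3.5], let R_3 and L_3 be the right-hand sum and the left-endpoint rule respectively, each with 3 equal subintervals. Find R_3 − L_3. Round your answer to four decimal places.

R_3 ≈ 57.361111.
L_3 ≈ 3.256944.
R_3 − L_3 ≈ 54.1042.

54.1042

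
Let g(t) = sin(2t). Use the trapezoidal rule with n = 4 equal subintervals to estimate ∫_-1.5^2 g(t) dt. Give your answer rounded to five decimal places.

-0.12289

Δt = (2 − (-1.5))/4 = 0.875.
g(-1.5) ≈ -0.14112, g(-0.625) ≈ -0.94898, g(0.25) ≈ 0.47943, g(1.125) ≈ 0.77807, g(2) ≈ -0.75680.
T_4 = (Δt/2)·[g(t_0) + 2g(t_1) + 2g(t_2) + 2g(t_3) + g(t_4)].
Sum ≈ -0.12289.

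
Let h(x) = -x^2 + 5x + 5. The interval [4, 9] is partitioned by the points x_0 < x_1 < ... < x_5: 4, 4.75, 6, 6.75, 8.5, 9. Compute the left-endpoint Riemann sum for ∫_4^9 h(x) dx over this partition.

-10.5625

Subinterval widths: 0.75, 1.25, 0.75, 1.75, 0.5.
Left endpoints: 4, 4.75, 6, 6.75, 8.5.
h(4) = 9, h(4.75) = 6.1875, h(6) = -1, h(6.75) = -6.8125, h(8.5) = -24.75.
Sum = Σ Δx_i · h(x_i).
Sum = -10.5625.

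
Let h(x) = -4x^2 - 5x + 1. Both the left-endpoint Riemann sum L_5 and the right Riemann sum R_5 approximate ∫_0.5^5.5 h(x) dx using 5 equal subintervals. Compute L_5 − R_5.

145

L_5 = -222.5.
R_5 = -367.5.
L_5 − R_5 = 145.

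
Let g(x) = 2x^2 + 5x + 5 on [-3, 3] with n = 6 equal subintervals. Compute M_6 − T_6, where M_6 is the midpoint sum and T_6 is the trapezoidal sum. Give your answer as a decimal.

-3

M_6 = 65.
T_6 = 68.
M_6 − T_6 = -3.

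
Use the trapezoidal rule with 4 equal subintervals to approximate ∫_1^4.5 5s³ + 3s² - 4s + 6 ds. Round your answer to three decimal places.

603.716

Δs = (4.5 − 1)/4 = 0.875.
f(1) = 10, f(1.875) = 21507/512, f(2.75) = 121.671875, f(3.625) = 137777/512, f(4.5) = 504.375.
T_4 = (Δs/2)·[f(s_0) + 2f(s_1) + 2f(s_2) + 2f(s_3) + f(s_4)].
Sum ≈ 603.716.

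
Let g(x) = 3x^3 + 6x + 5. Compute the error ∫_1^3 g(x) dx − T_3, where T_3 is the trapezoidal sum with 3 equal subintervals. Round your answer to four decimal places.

-2.6667

Exact integral: ∫_1^3 g(x) dx = 94.
T_3 ≈ 96.666667.
Error ≈ 94 − 96.666667 ≈ -2.6667.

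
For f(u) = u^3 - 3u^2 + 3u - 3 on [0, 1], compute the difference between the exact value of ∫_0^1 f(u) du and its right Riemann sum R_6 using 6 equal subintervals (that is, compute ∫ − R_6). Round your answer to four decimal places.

Exact integral: ∫_0^1 f(u) du = -2.25.
R_6 ≈ -2.173611.
Error ≈ -2.25 − (-2.173611) ≈ -0.0764.

-0.0764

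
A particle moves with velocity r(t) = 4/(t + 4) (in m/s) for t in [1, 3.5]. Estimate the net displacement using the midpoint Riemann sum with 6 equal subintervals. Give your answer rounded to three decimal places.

1.621

Δt = (3.5 − 1)/6 = 5/12.
Midpoints: 29/24, 1.625, 49/24, 59/24, 2.875, 79/24.
r(29/24) = 0.768, r(1.625) = 32/45, r(49/24) = 96/145, r(59/24) = 96/155, r(2.875) = 32/55, r(79/24) = 96/175.
Sum = Δt · [r(29/24) + r(1.625) + r(49/24) + ...].
Sum ≈ 1.621.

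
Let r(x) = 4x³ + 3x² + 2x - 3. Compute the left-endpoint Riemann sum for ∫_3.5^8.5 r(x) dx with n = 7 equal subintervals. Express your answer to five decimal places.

Δx = (8.5 − 3.5)/7 = 5/7.
Left endpoints: 3.5, 59/14, 69/14, 79/14, 89/14, 99/14, 109/14.
r(3.5) = 212.25, r(59/14) = 491307/1372, r(69/14) = 766407/1372, r(79/14) = 1128507/1372, r(89/14) = 1589607/1372, r(99/14) = 2161707/1372, r(109/14) = 2856807/1372.
Sum = Δx · [r(3.5) + r(59/14) + r(69/14) + ...].
Sum ≈ 4834.20918.

4834.20918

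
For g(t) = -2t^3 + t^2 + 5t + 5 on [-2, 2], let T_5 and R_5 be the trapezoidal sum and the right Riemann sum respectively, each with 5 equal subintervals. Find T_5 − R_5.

T_5 = 25.76.
R_5 = 20.96.
T_5 − R_5 = 4.8.

4.8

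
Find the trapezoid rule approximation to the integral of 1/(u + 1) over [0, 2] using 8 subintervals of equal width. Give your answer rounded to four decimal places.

Δu = (2 − 0)/8 = 0.25.
f(0) = 1, f(0.25) = 0.8, f(0.5) = 2/3, f(0.75) = 4/7, f(1) = 0.5, f(1.25) = 4/9, f(1.5) = 0.4, f(1.75) = 4/11, f(2) = 1/3.
T_8 = (Δu/2)·[f(u_0) + 2f(u_1) + ... + 2f(u_{7}) + f(u_8)].
Sum ≈ 1.1032.

1.1032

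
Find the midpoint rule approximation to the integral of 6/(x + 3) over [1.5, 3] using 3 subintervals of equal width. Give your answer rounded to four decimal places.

Δx = (3 − 1.5)/3 = 0.5.
Midpoints: 1.75, 2.25, 2.75.
f(1.75) = 24/19, f(2.25) = 8/7, f(2.75) = 24/23.
Sum = Δx · [f(1.75) + f(2.25) + f(2.75)].
Sum ≈ 1.7247.

1.7247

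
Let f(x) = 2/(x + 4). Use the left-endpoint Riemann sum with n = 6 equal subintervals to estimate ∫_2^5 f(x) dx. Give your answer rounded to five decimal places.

0.83935

Δx = (5 − 2)/6 = 0.5.
Left endpoints: 2, 2.5, 3, 3.5, 4, 4.5.
f(2) = 1/3, f(2.5) = 4/13, f(3) = 2/7, f(3.5) = 4/15, f(4) = 0.25, f(4.5) = 4/17.
Sum = Δx · [f(2) + f(2.5) + f(3) + ...].
Sum ≈ 0.83935.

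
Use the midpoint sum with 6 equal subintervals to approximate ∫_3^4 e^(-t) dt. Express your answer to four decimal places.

Δt = (4 − 3)/6 = 1/6.
Midpoints: 37/12, 3.25, 41/12, 43/12, 3.75, 47/12.
f(37/12) ≈ 0.0458, f(3.25) ≈ 0.0388, f(41/12) ≈ 0.0328, f(43/12) ≈ 0.0278, f(3.75) ≈ 0.0235, f(47/12) ≈ 0.0199.
Sum = Δt · [f(37/12) + f(3.25) + f(41/12) + ...].
Sum ≈ 0.0314.

0.0314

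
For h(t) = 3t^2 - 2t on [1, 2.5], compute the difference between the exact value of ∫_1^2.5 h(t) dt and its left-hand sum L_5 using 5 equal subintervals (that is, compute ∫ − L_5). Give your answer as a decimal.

Exact integral: ∫_1^2.5 h(t) dt = 9.375.
L_5 = 7.53.
Error = 9.375 − 7.53 = 1.845.

1.845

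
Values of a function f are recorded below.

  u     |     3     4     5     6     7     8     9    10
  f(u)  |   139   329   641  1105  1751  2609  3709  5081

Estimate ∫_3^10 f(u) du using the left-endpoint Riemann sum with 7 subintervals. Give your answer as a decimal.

Δu = 1.
Sum = 1·[139 + 329 + 641 + 1105 + 1751 + 2609 + 3709] = 10283.

10283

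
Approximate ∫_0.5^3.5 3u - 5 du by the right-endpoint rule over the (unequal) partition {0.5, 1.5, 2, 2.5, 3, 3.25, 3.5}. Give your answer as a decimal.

5.8125

Subinterval widths: 1, 0.5, 0.5, 0.5, 0.25, 0.25.
Right endpoints: 1.5, 2, 2.5, 3, 3.25, 3.5.
f(1.5) = -0.5, f(2) = 1, f(2.5) = 2.5, f(3) = 4, f(3.25) = 4.75, f(3.5) = 5.5.
Sum = Σ Δu_i · f(u_i).
Sum = 5.8125.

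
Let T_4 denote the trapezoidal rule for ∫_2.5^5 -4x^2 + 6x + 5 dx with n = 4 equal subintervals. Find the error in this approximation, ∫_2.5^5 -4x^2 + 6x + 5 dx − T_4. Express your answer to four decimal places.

0.6510

Exact integral: ∫_2.5^5 f(x) dx ≈ -77.083333.
T_4 = -77.734375.
Error ≈ -77.083333 − (-77.734375) ≈ 0.6510.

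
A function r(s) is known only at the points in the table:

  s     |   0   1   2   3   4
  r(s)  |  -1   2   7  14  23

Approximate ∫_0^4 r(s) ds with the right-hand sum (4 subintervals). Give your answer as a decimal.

46

Δs = 1.
Sum = 1·[2 + 7 + 14 + 23] = 46.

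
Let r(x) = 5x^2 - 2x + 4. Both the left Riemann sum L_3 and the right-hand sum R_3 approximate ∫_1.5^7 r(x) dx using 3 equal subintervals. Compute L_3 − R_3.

L_3 ≈ 352.509259.
R_3 ≈ 760.884259.
L_3 − R_3 = -408.375.

-408.375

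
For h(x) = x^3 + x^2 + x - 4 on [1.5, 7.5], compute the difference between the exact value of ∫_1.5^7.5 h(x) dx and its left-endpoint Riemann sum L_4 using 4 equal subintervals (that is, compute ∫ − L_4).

Exact integral: ∫_1.5^7.5 h(x) dx = 932.25.
L_4 = 606.
Error = 932.25 − 606 = 326.25.

326.25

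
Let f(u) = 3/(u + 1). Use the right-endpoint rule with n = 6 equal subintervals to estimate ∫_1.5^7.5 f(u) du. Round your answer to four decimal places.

Δu = (7.5 − 1.5)/6 = 1.
Right endpoints: 2.5, 3.5, 4.5, 5.5, 6.5, 7.5.
f(2.5) = 6/7, f(3.5) = 2/3, f(4.5) = 6/11, f(5.5) = 6/13, f(6.5) = 0.4, f(7.5) = 6/17.
Sum = Δu · [f(2.5) + f(3.5) + f(4.5) + ...].
Sum ≈ 3.2837.

3.2837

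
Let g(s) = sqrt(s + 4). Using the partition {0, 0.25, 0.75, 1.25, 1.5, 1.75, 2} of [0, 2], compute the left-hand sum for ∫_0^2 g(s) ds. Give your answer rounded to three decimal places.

4.379

Subinterval widths: 0.25, 0.5, 0.5, 0.25, 0.25, 0.25.
Left endpoints: 0, 0.25, 0.75, 1.25, 1.5, 1.75.
g(0) ≈ 2.000, g(0.25) ≈ 2.062, g(0.75) ≈ 2.179, g(1.25) ≈ 2.291, g(1.5) ≈ 2.345, g(1.75) ≈ 2.398.
Sum = Σ Δs_i · g(s_i).
Sum ≈ 4.379.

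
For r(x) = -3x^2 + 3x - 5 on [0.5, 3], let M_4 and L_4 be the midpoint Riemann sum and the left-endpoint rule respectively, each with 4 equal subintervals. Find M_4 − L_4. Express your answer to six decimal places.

M_4 ≈ -26.00585938.
L_4 = -20.87890625.
M_4 − L_4 ≈ -5.126953.

-5.126953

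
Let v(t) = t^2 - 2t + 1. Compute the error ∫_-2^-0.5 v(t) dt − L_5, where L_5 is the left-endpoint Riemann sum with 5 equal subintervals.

Exact integral: ∫_-2^-0.5 v(t) dt = 7.875.
L_5 = 8.91.
Error = 7.875 − 8.91 = -1.035.

-1.035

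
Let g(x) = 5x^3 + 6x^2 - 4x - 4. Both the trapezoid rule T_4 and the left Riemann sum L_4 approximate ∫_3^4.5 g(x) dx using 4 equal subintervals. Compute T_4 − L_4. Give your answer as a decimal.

71.6484375

T_4 ≈ 513.266602.
L_4 ≈ 441.618164.
T_4 − L_4 = 71.6484375.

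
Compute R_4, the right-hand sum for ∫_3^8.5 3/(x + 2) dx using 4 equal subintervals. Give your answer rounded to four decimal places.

2.0242

Δx = (8.5 − 3)/4 = 1.375.
Right endpoints: 4.375, 5.75, 7.125, 8.5.
f(4.375) = 8/17, f(5.75) = 12/31, f(7.125) = 24/73, f(8.5) = 2/7.
Sum = Δx · [f(4.375) + f(5.75) + f(7.125) + f(8.5)].
Sum ≈ 2.0242.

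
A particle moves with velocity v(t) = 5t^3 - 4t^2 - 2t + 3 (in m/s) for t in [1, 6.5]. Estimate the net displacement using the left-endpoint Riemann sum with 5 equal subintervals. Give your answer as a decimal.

Δt = (6.5 − 1)/5 = 1.1.
Left endpoints: 1, 2.1, 3.2, 4.3, 5.4.
v(1) = 2, v(2.1) = 27.465, v(3.2) = 119.48, v(4.3) = 317.975, v(5.4) = 662.88.
Sum = Δt · [v(1) + v(2.1) + v(3.2) + v(4.3) + v(5.4)].
Sum = 1242.78.

1242.78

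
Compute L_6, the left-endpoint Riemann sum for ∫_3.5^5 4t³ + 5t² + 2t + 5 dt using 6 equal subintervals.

583.53125

Δt = (5 − 3.5)/6 = 0.25.
Left endpoints: 3.5, 3.75, 4, 4.25, 4.5, 4.75.
f(3.5) = 244.75, f(3.75) = 293.75, f(4) = 349, f(4.25) = 410.875, f(4.5) = 479.75, f(4.75) = 556.
Sum = Δt · [f(3.5) + f(3.75) + f(4) + ...].
Sum = 583.53125.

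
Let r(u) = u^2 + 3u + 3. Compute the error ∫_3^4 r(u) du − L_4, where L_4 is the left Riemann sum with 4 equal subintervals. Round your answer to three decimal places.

Exact integral: ∫_3^4 r(u) du ≈ 25.83333.
L_4 = 24.59375.
Error ≈ 25.83333 − 24.59375 ≈ 1.240.

1.240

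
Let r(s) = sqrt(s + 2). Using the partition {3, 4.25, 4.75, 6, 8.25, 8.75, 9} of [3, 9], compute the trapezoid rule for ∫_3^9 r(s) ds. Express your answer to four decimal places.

16.8544

Subinterval widths: 1.25, 0.5, 1.25, 2.25, 0.5, 0.25.
r(3) ≈ 2.2361, r(4.25) ≈ 2.5000, r(4.75) ≈ 2.5981, r(6) ≈ 2.8284, r(8.25) ≈ 3.2016, r(8.75) ≈ 3.2787, r(9) ≈ 3.3166.
On each subinterval the trapezoid contributes (Δs_i/2)·[r(s_{i-1}) + r(s_i)].
Sum ≈ 16.8544.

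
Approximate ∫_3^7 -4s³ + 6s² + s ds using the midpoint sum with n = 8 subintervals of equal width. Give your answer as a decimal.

-1663.5

Δs = (7 − 3)/8 = 0.5.
Midpoints: 3.25, 3.75, 4.25, 4.75, 5.25, 5.75, 6.25, 6.75.
f(3.25) = -70.6875, f(3.75) = -122.8125, f(4.25) = -194.4375, f(4.75) = -288.5625, f(5.25) = -408.1875, f(5.75) = -556.3125, f(6.25) = -735.9375, f(6.75) = -950.0625.
Sum = Δs · [f(3.25) + f(3.75) + f(4.25) + ...].
Sum = -1663.5.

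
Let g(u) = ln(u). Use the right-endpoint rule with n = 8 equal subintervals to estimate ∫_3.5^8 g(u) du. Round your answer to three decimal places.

7.979

Δu = (8 − 3.5)/8 = 0.5625.
Right endpoints: 4.0625, 4.625, 5.1875, 5.75, 6.3125, 6.875, 7.4375, 8.
g(4.0625) ≈ 1.402, g(4.625) ≈ 1.531, g(5.1875) ≈ 1.646, g(5.75) ≈ 1.749, g(6.3125) ≈ 1.843, g(6.875) ≈ 1.928, g(7.4375) ≈ 2.007, g(8) ≈ 2.079.
Sum = Δu · [g(4.0625) + g(4.625) + g(5.1875) + ...].
Sum ≈ 7.979.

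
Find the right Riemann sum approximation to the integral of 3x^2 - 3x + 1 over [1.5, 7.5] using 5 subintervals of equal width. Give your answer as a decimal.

Δx = (7.5 − 1.5)/5 = 1.2.
Right endpoints: 2.7, 3.9, 5.1, 6.3, 7.5.
f(2.7) = 14.77, f(3.9) = 34.93, f(5.1) = 63.73, f(6.3) = 101.17, f(7.5) = 147.25.
Sum = Δx · [f(2.7) + f(3.9) + f(5.1) + f(6.3) + f(7.5)].
Sum = 434.22.

434.22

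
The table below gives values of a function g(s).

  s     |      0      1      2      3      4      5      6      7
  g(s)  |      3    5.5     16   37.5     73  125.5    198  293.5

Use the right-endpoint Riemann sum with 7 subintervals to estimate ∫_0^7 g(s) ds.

Δs = 1.
Sum = 1·[5.5 + 16 + 37.5 + 73 + 125.5 + 198 + 293.5] = 749.

749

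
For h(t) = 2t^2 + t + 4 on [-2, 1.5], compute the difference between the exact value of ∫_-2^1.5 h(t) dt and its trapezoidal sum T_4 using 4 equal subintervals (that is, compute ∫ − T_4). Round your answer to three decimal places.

-0.893

Exact integral: ∫_-2^1.5 h(t) dt ≈ 20.70833.
T_4 = 21.6015625.
Error ≈ 20.70833 − 21.6015625 ≈ -0.893.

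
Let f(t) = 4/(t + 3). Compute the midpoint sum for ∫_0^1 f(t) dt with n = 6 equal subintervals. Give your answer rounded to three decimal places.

Δt = (1 − 0)/6 = 1/6.
Midpoints: 1/12, 0.25, 5/12, 7/12, 0.75, 11/12.
f(1/12) = 48/37, f(0.25) = 16/13, f(5/12) = 48/41, f(7/12) = 48/43, f(0.75) = 16/15, f(11/12) = 48/47.
Sum = Δt · [f(1/12) + f(0.25) + f(5/12) + ...].
Sum ≈ 1.151.

1.151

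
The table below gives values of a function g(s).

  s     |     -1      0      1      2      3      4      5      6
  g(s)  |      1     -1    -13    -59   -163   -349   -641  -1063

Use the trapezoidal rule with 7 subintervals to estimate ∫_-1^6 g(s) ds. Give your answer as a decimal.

Δs = 1.
T_7 = (1/2)·[1 + 2·(-1) + 2·(-13) + 2·(-59) + 2·(-163) + 2·(-349) + 2·(-641) + (-1063)] = -1757.

-1757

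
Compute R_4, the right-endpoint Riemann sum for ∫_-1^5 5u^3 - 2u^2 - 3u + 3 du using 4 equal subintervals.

Δu = (5 − (-1))/4 = 1.5.
Right endpoints: 0.5, 2, 3.5, 5.
f(0.5) = 1.625, f(2) = 29, f(3.5) = 182.375, f(5) = 563.
Sum = Δu · [f(0.5) + f(2) + f(3.5) + f(5)].
Sum = 1164.

1164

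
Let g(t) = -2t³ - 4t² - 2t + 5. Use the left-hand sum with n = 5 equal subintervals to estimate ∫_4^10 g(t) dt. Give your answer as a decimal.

-4908.24

Δt = (10 − 4)/5 = 1.2.
Left endpoints: 4, 5.2, 6.4, 7.6, 8.8.
g(4) = -195, g(5.2) = -394.776, g(6.4) = -695.928, g(7.6) = -1119.192, g(8.8) = -1685.304.
Sum = Δt · [g(4) + g(5.2) + g(6.4) + g(7.6) + g(8.8)].
Sum = -4908.24.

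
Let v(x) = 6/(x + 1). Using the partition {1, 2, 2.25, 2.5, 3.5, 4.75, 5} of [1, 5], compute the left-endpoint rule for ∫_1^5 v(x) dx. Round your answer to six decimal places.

7.603360

Subinterval widths: 1, 0.25, 0.25, 1, 1.25, 0.25.
Left endpoints: 1, 2, 2.25, 2.5, 3.5, 4.75.
v(1) = 3, v(2) = 2, v(2.25) = 24/13, v(2.5) = 12/7, v(3.5) = 4/3, v(4.75) = 24/23.
Sum = Σ Δx_i · v(x_i).
Sum ≈ 7.603360.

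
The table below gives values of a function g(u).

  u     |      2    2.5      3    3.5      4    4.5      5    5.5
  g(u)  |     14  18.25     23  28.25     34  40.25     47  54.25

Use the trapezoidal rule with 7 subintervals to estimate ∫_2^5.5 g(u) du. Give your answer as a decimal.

112.4375

Δu = 0.5.
T_7 = (0.5/2)·[14 + 2·18.25 + 2·23 + 2·28.25 + 2·34 + 2·40.25 + 2·47 + 54.25] = 112.4375.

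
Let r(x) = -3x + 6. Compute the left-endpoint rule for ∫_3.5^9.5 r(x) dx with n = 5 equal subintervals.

Δx = (9.5 − 3.5)/5 = 1.2.
Left endpoints: 3.5, 4.7, 5.9, 7.1, 8.3.
r(3.5) = -4.5, r(4.7) = -8.1, r(5.9) = -11.7, r(7.1) = -15.3, r(8.3) = -18.9.
Sum = Δx · [r(3.5) + r(4.7) + r(5.9) + r(7.1) + r(8.3)].
Sum = -70.2.

-70.2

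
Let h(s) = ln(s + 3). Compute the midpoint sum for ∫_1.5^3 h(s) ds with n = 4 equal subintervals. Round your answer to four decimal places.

Δs = (3 − 1.5)/4 = 0.375.
Midpoints: 1.6875, 2.0625, 2.4375, 2.8125.
h(1.6875) ≈ 1.5449, h(2.0625) ≈ 1.6219, h(2.4375) ≈ 1.6933, h(2.8125) ≈ 1.7600.
Sum = Δs · [h(1.6875) + h(2.0625) + h(2.4375) + h(2.8125)].
Sum ≈ 2.4825.

2.4825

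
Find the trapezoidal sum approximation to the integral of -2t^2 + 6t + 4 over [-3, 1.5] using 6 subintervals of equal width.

Δt = (1.5 − (-3))/6 = 0.75.
f(-3) = -32, f(-2.25) = -19.625, f(-1.5) = -9.5, f(-0.75) = -1.625, f(0) = 4, f(0.75) = 7.375, f(1.5) = 8.5.
T_6 = (Δt/2)·[f(t_0) + 2f(t_1) + ... + 2f(t_{5}) + f(t_6)].
Sum = -23.34375.

-23.34375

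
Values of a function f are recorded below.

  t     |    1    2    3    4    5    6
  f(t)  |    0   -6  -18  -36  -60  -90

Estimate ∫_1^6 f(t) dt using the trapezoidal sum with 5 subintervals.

Δt = 1.
T_5 = (1/2)·[0 + 2·(-6) + 2·(-18) + 2·(-36) + 2·(-60) + (-90)] = -165.

-165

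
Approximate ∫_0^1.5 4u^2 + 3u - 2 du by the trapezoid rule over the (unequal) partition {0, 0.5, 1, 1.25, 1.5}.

5.0625

Subinterval widths: 0.5, 0.5, 0.25, 0.25.
f(0) = -2, f(0.5) = 0.5, f(1) = 5, f(1.25) = 8, f(1.5) = 11.5.
On each subinterval the trapezoid contributes (Δu_i/2)·[f(u_{i-1}) + f(u_i)].
Sum = 5.0625.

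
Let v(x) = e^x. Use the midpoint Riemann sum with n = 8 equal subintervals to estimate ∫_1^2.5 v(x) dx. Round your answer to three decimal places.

9.450

Δx = (2.5 − 1)/8 = 0.1875.
Midpoints: 1.09375, 1.28125, 1.46875, 1.65625, 1.84375, 2.03125, 2.21875, 2.40625.
v(1.09375) ≈ 2.985, v(1.28125) ≈ 3.601, v(1.46875) ≈ 4.344, v(1.65625) ≈ 5.240, v(1.84375) ≈ 6.320, v(2.03125) ≈ 7.624, v(2.21875) ≈ 9.196, v(2.40625) ≈ 11.092.
Sum = Δx · [v(1.09375) + v(1.28125) + v(1.46875) + ...].
Sum ≈ 9.450.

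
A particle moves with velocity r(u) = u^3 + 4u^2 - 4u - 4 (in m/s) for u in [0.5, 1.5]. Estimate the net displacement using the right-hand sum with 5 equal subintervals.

-1.645

Δu = (1.5 − 0.5)/5 = 0.2.
Right endpoints: 0.7, 0.9, 1.1, 1.3, 1.5.
r(0.7) = -4.497, r(0.9) = -3.631, r(1.1) = -2.229, r(1.3) = -0.243, r(1.5) = 2.375.
Sum = Δu · [r(0.7) + r(0.9) + r(1.1) + r(1.3) + r(1.5)].
Sum = -1.645.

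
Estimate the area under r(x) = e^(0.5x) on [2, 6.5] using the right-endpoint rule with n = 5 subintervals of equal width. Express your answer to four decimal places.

Δx = (6.5 − 2)/5 = 0.9.
Right endpoints: 2.9, 3.8, 4.7, 5.6, 6.5.
r(2.9) ≈ 4.2631, r(3.8) ≈ 6.6859, r(4.7) ≈ 10.4856, r(5.6) ≈ 16.4446, r(6.5) ≈ 25.7903.
Sum = Δx · [r(2.9) + r(3.8) + r(4.7) + r(5.6) + r(6.5)].
Sum ≈ 57.3026.

57.3026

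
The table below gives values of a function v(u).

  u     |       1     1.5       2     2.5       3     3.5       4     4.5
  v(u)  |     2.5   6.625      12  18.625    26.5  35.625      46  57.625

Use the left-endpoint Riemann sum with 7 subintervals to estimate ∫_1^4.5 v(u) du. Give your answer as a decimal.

73.9375

Δu = 0.5.
Sum = 0.5·[2.5 + 6.625 + 12 + 18.625 + 26.5 + 35.625 + 46] = 73.9375.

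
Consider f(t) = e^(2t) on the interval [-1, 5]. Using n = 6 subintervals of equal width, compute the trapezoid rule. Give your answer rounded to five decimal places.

14460.67455

Δt = (5 − (-1))/6 = 1.
f(-1) ≈ 0.13534, f(0) ≈ 1.00000, f(1) ≈ 7.38906, f(2) ≈ 54.59815, f(3) ≈ 403.42879, f(4) ≈ 2980.95799, f(5) ≈ 22026.46579.
T_6 = (Δt/2)·[f(t_0) + 2f(t_1) + ... + 2f(t_{5}) + f(t_6)].
Sum ≈ 14460.67455.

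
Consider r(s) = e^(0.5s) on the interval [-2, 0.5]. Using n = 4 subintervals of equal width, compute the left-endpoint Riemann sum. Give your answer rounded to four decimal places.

Δs = (0.5 − (-2))/4 = 0.625.
Left endpoints: -2, -1.375, -0.75, -0.125.
r(-2) ≈ 0.3679, r(-1.375) ≈ 0.5028, r(-0.75) ≈ 0.6873, r(-0.125) ≈ 0.9394.
Sum = Δs · [r(-2) + r(-1.375) + r(-0.75) + r(-0.125)].
Sum ≈ 1.5609.

1.5609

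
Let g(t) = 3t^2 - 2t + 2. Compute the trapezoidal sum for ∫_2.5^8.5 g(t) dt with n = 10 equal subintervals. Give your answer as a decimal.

Δt = (8.5 − 2.5)/10 = 0.6.
g(2.5) = 15.75, g(3.1) = 24.63, g(3.7) = 35.67, g(4.3) = 48.87, g(4.9) = 64.23, g(5.5) = 81.75, g(6.1) = 101.43, g(6.7) = 123.27, g(7.3) = 147.27, g(7.9) = 173.43, g(8.5) = 201.75.
T_10 = (Δt/2)·[g(t_0) + 2g(t_1) + ... + 2g(t_{9}) + g(t_10)].
Sum = 545.58.

545.58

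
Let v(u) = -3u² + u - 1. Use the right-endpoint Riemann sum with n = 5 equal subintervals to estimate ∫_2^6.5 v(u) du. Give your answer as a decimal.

Δu = (6.5 − 2)/5 = 0.9.
Right endpoints: 2.9, 3.8, 4.7, 5.6, 6.5.
v(2.9) = -23.33, v(3.8) = -40.52, v(4.7) = -62.57, v(5.6) = -89.48, v(6.5) = -121.25.
Sum = Δu · [v(2.9) + v(3.8) + v(4.7) + v(5.6) + v(6.5)].
Sum = -303.435.

-303.435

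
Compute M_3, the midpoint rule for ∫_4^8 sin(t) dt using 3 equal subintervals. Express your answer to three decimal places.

-0.548

Δt = (8 − 4)/3 = 4/3.
Midpoints: 14/3, 6, 22/3.
f(14/3) ≈ -0.999, f(6) ≈ -0.279, f(22/3) ≈ 0.867.
Sum = Δt · [f(14/3) + f(6) + f(22/3)].
Sum ≈ -0.548.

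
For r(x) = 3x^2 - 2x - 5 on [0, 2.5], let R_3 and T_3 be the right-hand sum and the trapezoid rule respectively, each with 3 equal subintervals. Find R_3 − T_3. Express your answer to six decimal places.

R_3 ≈ 3.47222222.
T_3 ≈ -2.25694444.
R_3 − T_3 ≈ 5.729167.

5.729167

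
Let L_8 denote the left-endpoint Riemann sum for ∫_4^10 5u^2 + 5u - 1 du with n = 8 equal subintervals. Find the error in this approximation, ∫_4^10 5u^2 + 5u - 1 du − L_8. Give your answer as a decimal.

Exact integral: ∫_4^10 f(u) du = 1764.
L_8 = 1598.0625.
Error = 1764 − 1598.0625 = 165.9375.

165.9375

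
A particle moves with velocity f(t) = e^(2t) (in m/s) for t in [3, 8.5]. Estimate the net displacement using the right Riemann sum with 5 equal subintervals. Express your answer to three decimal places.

29880902.645

Δt = (8.5 − 3)/5 = 1.1.
Right endpoints: 4.1, 5.2, 6.3, 7.4, 8.5.
f(4.1) ≈ 3640.950, f(5.2) ≈ 32859.626, f(6.3) ≈ 296558.565, f(7.4) ≈ 2676445.055, f(8.5) ≈ 24154952.754.
Sum = Δt · [f(4.1) + f(5.2) + f(6.3) + f(7.4) + f(8.5)].
Sum ≈ 29880902.645.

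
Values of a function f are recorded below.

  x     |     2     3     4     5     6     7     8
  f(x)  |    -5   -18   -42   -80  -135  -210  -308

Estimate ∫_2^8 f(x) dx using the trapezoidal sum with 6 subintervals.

-641.5

Δx = 1.
T_6 = (1/2)·[(-5) + 2·(-18) + 2·(-42) + 2·(-80) + 2·(-135) + 2·(-210) + (-308)] = -641.5.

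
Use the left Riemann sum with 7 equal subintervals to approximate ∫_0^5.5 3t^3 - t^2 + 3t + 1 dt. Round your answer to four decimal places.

504.4707

Δt = (5.5 − 0)/7 = 11/14.
Left endpoints: 0, 11/14, 11/7, 33/14, 22/7, 55/14, 33/7.
f(0) = 1, f(11/14) = 11511/2744, f(11/7) = 5106/343, f(33/14) = 114713/2744, f(22/7) = 32133/343, f(55/14) = 491859/2744, f(33/7) = 105382/343.
Sum = Δt · [f(0) + f(11/14) + f(11/7) + ...].
Sum ≈ 504.4707.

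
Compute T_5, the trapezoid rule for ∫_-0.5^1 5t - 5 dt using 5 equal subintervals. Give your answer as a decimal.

Δt = (1 − (-0.5))/5 = 0.3.
f(-0.5) = -7.5, f(-0.2) = -6, f(0.1) = -4.5, f(0.4) = -3, f(0.7) = -1.5, f(1) = 0.
T_5 = (Δt/2)·[f(t_0) + 2f(t_1) + ... + 2f(t_{4}) + f(t_5)].
Sum = -5.625.

-5.625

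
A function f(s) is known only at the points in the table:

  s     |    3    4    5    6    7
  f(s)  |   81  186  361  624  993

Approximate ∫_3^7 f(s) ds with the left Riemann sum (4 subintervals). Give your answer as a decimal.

Δs = 1.
Sum = 1·[81 + 186 + 361 + 624] = 1252.

1252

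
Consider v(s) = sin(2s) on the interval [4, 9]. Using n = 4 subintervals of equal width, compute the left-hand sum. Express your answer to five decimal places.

0.92037

Δs = (9 − 4)/4 = 1.25.
Left endpoints: 4, 5.25, 6.5, 7.75.
v(4) ≈ 0.98936, v(5.25) ≈ -0.87970, v(6.5) ≈ 0.42017, v(7.75) ≈ 0.20647.
Sum = Δs · [v(4) + v(5.25) + v(6.5) + v(7.75)].
Sum ≈ 0.92037.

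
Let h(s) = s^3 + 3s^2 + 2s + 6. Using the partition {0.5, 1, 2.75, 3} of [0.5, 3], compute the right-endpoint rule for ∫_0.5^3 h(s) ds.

Subinterval widths: 0.5, 1.75, 0.25.
Right endpoints: 1, 2.75, 3.
h(1) = 12, h(2.75) = 54.984375, h(3) = 66.
Sum = Σ Δs_i · h(s_i).
Sum = 118.72265625.

118.72265625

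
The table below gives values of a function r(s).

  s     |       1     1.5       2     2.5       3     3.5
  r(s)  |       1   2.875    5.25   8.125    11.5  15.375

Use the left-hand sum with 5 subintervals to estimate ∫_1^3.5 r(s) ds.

Δs = 0.5.
Sum = 0.5·[1 + 2.875 + 5.25 + 8.125 + 11.5] = 14.375.

14.375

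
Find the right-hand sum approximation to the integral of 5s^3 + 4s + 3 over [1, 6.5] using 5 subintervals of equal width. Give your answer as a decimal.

3156.0375

Δs = (6.5 − 1)/5 = 1.1.
Right endpoints: 2.1, 3.2, 4.3, 5.4, 6.5.
f(2.1) = 57.705, f(3.2) = 179.64, f(4.3) = 417.735, f(5.4) = 811.92, f(6.5) = 1402.125.
Sum = Δs · [f(2.1) + f(3.2) + f(4.3) + f(5.4) + f(6.5)].
Sum = 3156.0375.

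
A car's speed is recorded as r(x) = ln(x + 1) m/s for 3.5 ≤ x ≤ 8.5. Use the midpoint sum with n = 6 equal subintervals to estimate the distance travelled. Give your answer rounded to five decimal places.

9.62230

Δx = (8.5 − 3.5)/6 = 5/6.
Midpoints: 47/12, 4.75, 67/12, 77/12, 7.25, 97/12.
r(47/12) ≈ 1.59263, r(4.75) ≈ 1.74920, r(67/12) ≈ 1.88454, r(77/12) ≈ 2.00373, r(7.25) ≈ 2.11021, r(97/12) ≈ 2.20644.
Sum = Δx · [r(47/12) + r(4.75) + r(67/12) + ...].
Sum ≈ 9.62230.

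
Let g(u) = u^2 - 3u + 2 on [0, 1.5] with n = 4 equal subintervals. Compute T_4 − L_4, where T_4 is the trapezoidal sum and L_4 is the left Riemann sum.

T_4 = 0.78515625.
L_4 = 1.20703125.
T_4 − L_4 = -0.421875.

-0.421875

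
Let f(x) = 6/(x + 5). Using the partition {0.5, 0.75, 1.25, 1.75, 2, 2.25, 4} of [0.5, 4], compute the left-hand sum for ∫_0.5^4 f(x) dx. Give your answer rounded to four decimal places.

3.1593

Subinterval widths: 0.25, 0.5, 0.5, 0.25, 0.25, 1.75.
Left endpoints: 0.5, 0.75, 1.25, 1.75, 2, 2.25.
f(0.5) = 12/11, f(0.75) = 24/23, f(1.25) = 0.96, f(1.75) = 8/9, f(2) = 6/7, f(2.25) = 24/29.
Sum = Σ Δx_i · f(x_i).
Sum ≈ 3.1593.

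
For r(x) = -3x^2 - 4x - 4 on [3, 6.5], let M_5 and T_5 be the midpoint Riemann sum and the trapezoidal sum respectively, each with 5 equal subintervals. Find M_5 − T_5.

1.28625

M_5 = -327.69625.
T_5 = -328.9825.
M_5 − T_5 = 1.28625.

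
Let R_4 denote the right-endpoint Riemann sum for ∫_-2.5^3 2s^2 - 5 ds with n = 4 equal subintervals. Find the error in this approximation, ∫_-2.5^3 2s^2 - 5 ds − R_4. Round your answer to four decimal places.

Exact integral: ∫_-2.5^3 f(s) ds ≈ 0.916667.
R_4 = 8.1640625.
Error ≈ 0.916667 − 8.1640625 ≈ -7.2474.

-7.2474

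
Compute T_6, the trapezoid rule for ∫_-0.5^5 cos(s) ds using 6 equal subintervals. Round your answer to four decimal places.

Δs = (5 − (-0.5))/6 = 11/12.
f(-0.5) ≈ 0.8776, f(5/12) ≈ 0.9144, f(4/3) ≈ 0.2352, f(2.25) ≈ -0.6282, f(19/6) ≈ -0.9997, f(49/12) ≈ -0.5884, f(5) ≈ 0.2837.
T_6 = (Δs/2)·[f(s_0) + 2f(s_1) + ... + 2f(s_{5}) + f(s_6)].
Sum ≈ -0.4454.

-0.4454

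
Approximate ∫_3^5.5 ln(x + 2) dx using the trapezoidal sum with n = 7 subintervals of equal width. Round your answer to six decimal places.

Δx = (5.5 − 3)/7 = 5/14.
f(3) ≈ 1.609438, f(47/14) ≈ 1.678431, f(26/7) ≈ 1.742969, f(57/14) ≈ 1.803594, f(31/7) ≈ 1.860752, f(67/14) ≈ 1.914820, f(36/7) ≈ 1.966113, f(5.5) ≈ 2.014903.
T_7 = (Δx/2)·[f(x_0) + 2f(x_1) + ... + 2f(x_{6}) + f(x_7)].
Sum ≈ 4.563875.

4.563875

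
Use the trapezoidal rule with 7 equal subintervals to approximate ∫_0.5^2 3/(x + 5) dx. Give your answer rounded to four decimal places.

0.7236

Δx = (2 − 0.5)/7 = 3/14.
f(0.5) = 6/11, f(5/7) = 0.525, f(13/14) = 42/83, f(8/7) = 21/43, f(19/14) = 42/89, f(11/7) = 21/46, f(25/14) = 42/95, f(2) = 3/7.
T_7 = (Δx/2)·[f(x_0) + 2f(x_1) + ... + 2f(x_{6}) + f(x_7)].
Sum ≈ 0.7236.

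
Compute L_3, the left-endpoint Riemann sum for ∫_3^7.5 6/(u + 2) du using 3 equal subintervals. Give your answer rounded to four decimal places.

Δu = (7.5 − 3)/3 = 1.5.
Left endpoints: 3, 4.5, 6.
f(3) = 1.2, f(4.5) = 12/13, f(6) = 0.75.
Sum = Δu · [f(3) + f(4.5) + f(6)].
Sum ≈ 4.3096.

4.3096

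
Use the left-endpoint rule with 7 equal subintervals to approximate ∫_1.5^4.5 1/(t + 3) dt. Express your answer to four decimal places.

Δt = (4.5 − 1.5)/7 = 3/7.
Left endpoints: 1.5, 27/14, 33/14, 39/14, 45/14, 51/14, 57/14.
f(1.5) = 2/9, f(27/14) = 14/69, f(33/14) = 14/75, f(39/14) = 14/81, f(45/14) = 14/87, f(51/14) = 14/93, f(57/14) = 14/99.
Sum = Δt · [f(1.5) + f(27/14) + f(33/14) + ...].
Sum ≈ 0.5304.

0.5304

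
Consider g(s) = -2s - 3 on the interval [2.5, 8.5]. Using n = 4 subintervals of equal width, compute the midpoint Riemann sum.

-84

Δs = (8.5 − 2.5)/4 = 1.5.
Midpoints: 3.25, 4.75, 6.25, 7.75.
g(3.25) = -9.5, g(4.75) = -12.5, g(6.25) = -15.5, g(7.75) = -18.5.
Sum = Δs · [g(3.25) + g(4.75) + g(6.25) + g(7.75)].
Sum = -84.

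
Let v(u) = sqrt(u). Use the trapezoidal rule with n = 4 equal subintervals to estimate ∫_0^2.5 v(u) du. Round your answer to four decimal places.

Δu = (2.5 − 0)/4 = 0.625.
v(0) ≈ 0.0000, v(0.625) ≈ 0.7906, v(1.25) ≈ 1.1180, v(1.875) ≈ 1.3693, v(2.5) ≈ 1.5811.
T_4 = (Δu/2)·[v(u_0) + 2v(u_1) + 2v(u_2) + 2v(u_3) + v(u_4)].
Sum ≈ 2.5428.

2.5428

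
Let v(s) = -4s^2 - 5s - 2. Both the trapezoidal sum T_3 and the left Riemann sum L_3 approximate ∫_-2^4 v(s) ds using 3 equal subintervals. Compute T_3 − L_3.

-78

T_3 = -154.
L_3 = -76.
T_3 − L_3 = -78.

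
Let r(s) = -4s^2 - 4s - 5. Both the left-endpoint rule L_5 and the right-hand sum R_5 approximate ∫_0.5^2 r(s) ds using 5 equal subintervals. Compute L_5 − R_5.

6.3

L_5 = -22.44.
R_5 = -28.74.
L_5 − R_5 = 6.3.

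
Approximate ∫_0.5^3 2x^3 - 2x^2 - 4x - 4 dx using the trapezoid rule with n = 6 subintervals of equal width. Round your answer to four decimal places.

Δx = (3 − 0.5)/6 = 5/12.
f(0.5) = -6.25, f(11/12) = -6745/864, f(4/3) = -220/27, f(1.75) = -6.40625, f(13/6) = -185/108, f(31/12) = 5875/864, f(3) = 20.
T_6 = (Δx/2)·[f(x_0) + 2f(x_1) + ... + 2f(x_{5}) + f(x_6)].
Sum ≈ -4.3330.

-4.3330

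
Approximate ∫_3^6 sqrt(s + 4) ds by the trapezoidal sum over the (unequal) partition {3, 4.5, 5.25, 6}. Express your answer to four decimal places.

Subinterval widths: 1.5, 0.75, 0.75.
f(3) ≈ 2.6458, f(4.5) ≈ 2.9155, f(5.25) ≈ 3.0414, f(6) ≈ 3.1623.
On each subinterval the trapezoid contributes (Δs_i/2)·[f(s_{i-1}) + f(s_i)].
Sum ≈ 8.7311.

8.7311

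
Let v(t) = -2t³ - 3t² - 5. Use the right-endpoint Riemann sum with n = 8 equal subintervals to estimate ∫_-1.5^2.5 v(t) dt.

-69.5

Δt = (2.5 − (-1.5))/8 = 0.5.
Right endpoints: -1, -0.5, 0, 0.5, 1, 1.5, 2, 2.5.
v(-1) = -6, v(-0.5) = -5.5, v(0) = -5, v(0.5) = -6, v(1) = -10, v(1.5) = -18.5, v(2) = -33, v(2.5) = -55.
Sum = Δt · [v(-1) + v(-0.5) + v(0) + ...].
Sum = -69.5.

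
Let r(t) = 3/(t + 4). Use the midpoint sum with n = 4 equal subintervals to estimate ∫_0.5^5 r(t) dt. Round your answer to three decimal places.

Δt = (5 − 0.5)/4 = 1.125.
Midpoints: 1.0625, 2.1875, 3.3125, 4.4375.
r(1.0625) = 16/27, r(2.1875) = 16/33, r(3.3125) = 16/39, r(4.4375) = 16/45.
Sum = Δt · [r(1.0625) + r(2.1875) + r(3.3125) + r(4.4375)].
Sum ≈ 2.074.

2.074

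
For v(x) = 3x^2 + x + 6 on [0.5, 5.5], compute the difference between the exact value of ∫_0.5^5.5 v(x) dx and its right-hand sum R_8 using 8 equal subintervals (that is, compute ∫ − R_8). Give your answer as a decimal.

Exact integral: ∫_0.5^5.5 v(x) dx = 211.25.
R_8 = 241.9140625.
Error = 211.25 − 241.9140625 = -30.6640625.

-30.6640625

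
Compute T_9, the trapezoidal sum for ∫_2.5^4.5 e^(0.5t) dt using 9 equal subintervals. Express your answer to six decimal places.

Δt = (4.5 − 2.5)/9 = 2/9.
f(2.5) ≈ 3.490343, f(49/18) ≈ 3.900525, f(53/18) ≈ 4.358911, f(19/6) ≈ 4.871166, f(61/18) ≈ 5.443621, f(65/18) ≈ 6.083350, f(23/6) ≈ 6.798260, f(73/18) ≈ 7.597185, f(77/18) ≈ 8.489999, f(4.5) ≈ 9.487736.
T_9 = (Δt/2)·[f(t_0) + 2f(t_1) + ... + 2f(t_{8}) + f(t_9)].
Sum ≈ 12.007124.

12.007124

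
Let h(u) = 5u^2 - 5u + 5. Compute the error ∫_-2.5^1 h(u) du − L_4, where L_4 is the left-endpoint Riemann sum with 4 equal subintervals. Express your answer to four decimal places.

Exact integral: ∫_-2.5^1 h(u) du ≈ 58.333333.
L_4 = 79.70703125.
Error ≈ 58.333333 − 79.70703125 ≈ -21.3737.

-21.3737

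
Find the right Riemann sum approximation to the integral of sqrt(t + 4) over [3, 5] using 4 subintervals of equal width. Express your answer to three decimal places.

Δt = (5 − 3)/4 = 0.5.
Right endpoints: 3.5, 4, 4.5, 5.
f(3.5) ≈ 2.739, f(4) ≈ 2.828, f(4.5) ≈ 2.915, f(5) ≈ 3.000.
Sum = Δt · [f(3.5) + f(4) + f(4.5) + f(5)].
Sum ≈ 5.741.

5.741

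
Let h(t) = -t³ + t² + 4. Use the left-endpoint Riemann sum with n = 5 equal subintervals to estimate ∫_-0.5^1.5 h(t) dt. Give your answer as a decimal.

8.19

Δt = (1.5 − (-0.5))/5 = 0.4.
Left endpoints: -0.5, -0.1, 0.3, 0.7, 1.1.
h(-0.5) = 4.375, h(-0.1) = 4.011, h(0.3) = 4.063, h(0.7) = 4.147, h(1.1) = 3.879.
Sum = Δt · [h(-0.5) + h(-0.1) + h(0.3) + h(0.7) + h(1.1)].
Sum = 8.19.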